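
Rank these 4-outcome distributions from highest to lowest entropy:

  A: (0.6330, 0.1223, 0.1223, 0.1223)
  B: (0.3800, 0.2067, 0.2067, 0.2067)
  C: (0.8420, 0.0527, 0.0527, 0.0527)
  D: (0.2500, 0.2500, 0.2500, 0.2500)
D > B > A > C

Key insight: Entropy is maximized by uniform distributions and minimized by concentrated distributions.

Entropies:
  H(A) = 1.5300 bits
  H(B) = 1.9407 bits
  H(C) = 0.8799 bits
  H(D) = 2.0000 bits

Ranking: D > B > A > C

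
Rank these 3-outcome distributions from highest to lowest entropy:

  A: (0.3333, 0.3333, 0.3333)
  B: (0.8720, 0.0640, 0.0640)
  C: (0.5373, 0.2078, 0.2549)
A > C > B

Key insight: Entropy is maximized by uniform distributions and minimized by concentrated distributions.

- Uniform distributions have maximum entropy log₂(3) = 1.5850 bits
- The more "peaked" or concentrated a distribution, the lower its entropy

Entropies:
  H(A) = 1.5850 bits
  H(B) = 0.6799 bits
  H(C) = 1.4552 bits

Ranking: A > C > B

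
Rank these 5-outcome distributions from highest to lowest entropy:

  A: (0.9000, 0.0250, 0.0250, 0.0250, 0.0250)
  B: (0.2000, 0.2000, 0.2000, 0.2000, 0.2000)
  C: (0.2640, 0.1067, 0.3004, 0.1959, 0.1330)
B > C > A

Key insight: Entropy is maximized by uniform distributions and minimized by concentrated distributions.

- Uniform distributions have maximum entropy log₂(5) = 2.3219 bits
- The more "peaked" or concentrated a distribution, the lower its entropy

Entropies:
  H(A) = 0.6690 bits
  H(B) = 2.3219 bits
  H(C) = 2.2207 bits

Ranking: B > C > A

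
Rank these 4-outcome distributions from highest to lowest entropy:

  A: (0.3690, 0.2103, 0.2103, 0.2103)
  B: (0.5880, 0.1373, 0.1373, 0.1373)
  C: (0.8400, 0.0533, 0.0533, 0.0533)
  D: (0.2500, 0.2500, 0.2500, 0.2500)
D > A > B > C

Key insight: Entropy is maximized by uniform distributions and minimized by concentrated distributions.

Entropies:
  H(A) = 1.9500 bits
  H(B) = 1.6305 bits
  H(C) = 0.8879 bits
  H(D) = 2.0000 bits

Ranking: D > A > B > C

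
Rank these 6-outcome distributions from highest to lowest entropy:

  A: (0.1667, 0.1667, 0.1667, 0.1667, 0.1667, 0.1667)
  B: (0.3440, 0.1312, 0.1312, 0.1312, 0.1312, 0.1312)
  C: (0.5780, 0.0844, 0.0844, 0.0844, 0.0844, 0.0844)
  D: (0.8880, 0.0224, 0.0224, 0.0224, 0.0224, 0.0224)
A > B > C > D

Key insight: Entropy is maximized by uniform distributions and minimized by concentrated distributions.

Entropies:
  H(A) = 2.5850 bits
  H(B) = 2.4518 bits
  H(C) = 1.9622 bits
  H(D) = 0.7660 bits

Ranking: A > B > C > D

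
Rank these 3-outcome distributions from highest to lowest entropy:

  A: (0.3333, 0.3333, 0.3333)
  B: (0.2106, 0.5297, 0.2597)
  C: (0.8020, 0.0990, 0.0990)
A > B > C

Key insight: Entropy is maximized by uniform distributions and minimized by concentrated distributions.

- Uniform distributions have maximum entropy log₂(3) = 1.5850 bits
- The more "peaked" or concentrated a distribution, the lower its entropy

Entropies:
  H(A) = 1.5850 bits
  H(B) = 1.4641 bits
  H(C) = 0.9159 bits

Ranking: A > B > C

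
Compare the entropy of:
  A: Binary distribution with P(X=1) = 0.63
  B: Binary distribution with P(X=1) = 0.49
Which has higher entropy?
B

For binary distributions, entropy is maximized at p=0.5 and decreases as p moves toward 0 or 1.

H(A) = H(0.63) = 0.9507 bits
H(B) = H(0.49) = 0.9997 bits

Distribution B (p=0.49) is closer to uniform (p=0.5), so it has higher entropy.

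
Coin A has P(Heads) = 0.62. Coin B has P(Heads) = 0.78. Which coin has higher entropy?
A

For binary distributions, entropy is maximized at p=0.5 and decreases as p moves toward 0 or 1.

H(A) = H(0.62) = 0.9580 bits
H(B) = H(0.78) = 0.7602 bits

Distribution A (p=0.62) is closer to uniform (p=0.5), so it has higher entropy.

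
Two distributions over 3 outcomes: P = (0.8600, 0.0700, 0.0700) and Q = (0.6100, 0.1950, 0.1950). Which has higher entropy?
Q

P is highly concentrated on one outcome (86%), making it nearly deterministic. Q spreads its mass more evenly (max 61%). The more spread-out distribution has higher entropy: H(P) ≈ 0.724 bits, H(Q) ≈ 1.355 bits.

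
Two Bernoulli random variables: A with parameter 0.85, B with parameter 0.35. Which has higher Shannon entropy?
B

For binary distributions, entropy is maximized at p=0.5 and decreases as p moves toward 0 or 1.

H(A) = H(0.85) = 0.6098 bits
H(B) = H(0.35) = 0.9341 bits

Distribution B (p=0.35) is closer to uniform (p=0.5), so it has higher entropy.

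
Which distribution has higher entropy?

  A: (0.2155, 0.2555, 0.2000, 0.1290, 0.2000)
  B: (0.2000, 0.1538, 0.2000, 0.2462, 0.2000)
B

Both distributions are close to uniform, making this a harder comparison.

H(A) = 2.2900 bits
H(B) = 2.3064 bits

The distribution closer to uniform has higher entropy.
Answer: B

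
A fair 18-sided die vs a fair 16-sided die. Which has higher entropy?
18-sided die

Both are uniform distributions; for uniform over n outcomes, H = log₂(n). H(18-sided) = log₂(18) = 4.170 bits and H(16-sided) = log₂(16) = 4.000 bits. More outcomes in a uniform distribution means higher entropy.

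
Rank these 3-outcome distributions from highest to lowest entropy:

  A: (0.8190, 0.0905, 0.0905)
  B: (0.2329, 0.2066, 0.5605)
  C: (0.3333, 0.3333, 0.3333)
C > B > A

Key insight: Entropy is maximized by uniform distributions and minimized by concentrated distributions.

- Uniform distributions have maximum entropy log₂(3) = 1.5850 bits
- The more "peaked" or concentrated a distribution, the lower its entropy

Entropies:
  H(A) = 0.8633 bits
  H(B) = 1.4278 bits
  H(C) = 1.5850 bits

Ranking: C > B > A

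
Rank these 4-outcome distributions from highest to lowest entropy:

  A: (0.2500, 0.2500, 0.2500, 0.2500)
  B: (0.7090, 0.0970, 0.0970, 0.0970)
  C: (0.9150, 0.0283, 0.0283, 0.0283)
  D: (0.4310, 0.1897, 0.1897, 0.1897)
A > D > B > C

Key insight: Entropy is maximized by uniform distributions and minimized by concentrated distributions.

Entropies:
  H(A) = 2.0000 bits
  H(B) = 1.3312 bits
  H(C) = 0.5543 bits
  H(D) = 1.8881 bits

Ranking: A > D > B > C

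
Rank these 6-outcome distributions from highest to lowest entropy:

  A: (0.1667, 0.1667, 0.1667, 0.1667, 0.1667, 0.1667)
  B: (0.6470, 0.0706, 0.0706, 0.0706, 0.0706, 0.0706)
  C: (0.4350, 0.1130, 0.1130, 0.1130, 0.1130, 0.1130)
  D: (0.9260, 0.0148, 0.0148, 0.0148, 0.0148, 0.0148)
A > C > B > D

Key insight: Entropy is maximized by uniform distributions and minimized by concentrated distributions.

Entropies:
  H(A) = 2.5850 bits
  H(B) = 1.7564 bits
  H(C) = 2.2997 bits
  H(D) = 0.5525 bits

Ranking: A > C > B > D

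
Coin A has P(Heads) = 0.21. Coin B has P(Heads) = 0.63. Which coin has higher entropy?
B

For binary distributions, entropy is maximized at p=0.5 and decreases as p moves toward 0 or 1.

H(A) = H(0.21) = 0.7415 bits
H(B) = H(0.63) = 0.9507 bits

Distribution B (p=0.63) is closer to uniform (p=0.5), so it has higher entropy.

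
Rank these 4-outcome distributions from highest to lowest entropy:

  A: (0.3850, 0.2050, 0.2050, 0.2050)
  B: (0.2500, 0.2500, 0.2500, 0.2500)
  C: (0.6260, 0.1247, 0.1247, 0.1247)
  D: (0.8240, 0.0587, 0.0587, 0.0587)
B > A > C > D

Key insight: Entropy is maximized by uniform distributions and minimized by concentrated distributions.

Entropies:
  H(A) = 1.9362 bits
  H(B) = 2.0000 bits
  H(C) = 1.5465 bits
  H(D) = 0.9502 bits

Ranking: B > A > C > D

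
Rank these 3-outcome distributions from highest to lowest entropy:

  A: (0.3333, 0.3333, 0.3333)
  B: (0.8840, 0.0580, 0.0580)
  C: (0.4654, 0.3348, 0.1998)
A > C > B

Key insight: Entropy is maximized by uniform distributions and minimized by concentrated distributions.

- Uniform distributions have maximum entropy log₂(3) = 1.5850 bits
- The more "peaked" or concentrated a distribution, the lower its entropy

Entropies:
  H(A) = 1.5850 bits
  H(B) = 0.6338 bits
  H(C) = 1.5063 bits

Ranking: A > C > B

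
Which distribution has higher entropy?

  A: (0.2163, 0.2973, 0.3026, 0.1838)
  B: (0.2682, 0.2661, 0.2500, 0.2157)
B

Both distributions are close to uniform, making this a harder comparison.

H(A) = 1.9691 bits
H(B) = 1.9948 bits

The distribution closer to uniform has higher entropy.
Answer: B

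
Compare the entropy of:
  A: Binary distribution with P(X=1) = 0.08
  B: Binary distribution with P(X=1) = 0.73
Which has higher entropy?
B

For binary distributions, entropy is maximized at p=0.5 and decreases as p moves toward 0 or 1.

H(A) = H(0.08) = 0.4022 bits
H(B) = H(0.73) = 0.8415 bits

Distribution B (p=0.73) is closer to uniform (p=0.5), so it has higher entropy.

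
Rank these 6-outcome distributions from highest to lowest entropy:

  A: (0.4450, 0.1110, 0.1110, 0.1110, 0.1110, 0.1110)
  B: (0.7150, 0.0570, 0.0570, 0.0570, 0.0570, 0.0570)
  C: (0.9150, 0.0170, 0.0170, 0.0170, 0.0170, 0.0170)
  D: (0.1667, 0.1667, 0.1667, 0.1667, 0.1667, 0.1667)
D > A > B > C

Key insight: Entropy is maximized by uniform distributions and minimized by concentrated distributions.

Entropies:
  H(A) = 2.2799 bits
  H(B) = 1.5239 bits
  H(C) = 0.6169 bits
  H(D) = 2.5850 bits

Ranking: D > A > B > C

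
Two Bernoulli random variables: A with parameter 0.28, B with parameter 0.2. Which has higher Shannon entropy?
A

For binary distributions, entropy is maximized at p=0.5 and decreases as p moves toward 0 or 1.

H(A) = H(0.28) = 0.8555 bits
H(B) = H(0.2) = 0.7219 bits

Distribution A (p=0.28) is closer to uniform (p=0.5), so it has higher entropy.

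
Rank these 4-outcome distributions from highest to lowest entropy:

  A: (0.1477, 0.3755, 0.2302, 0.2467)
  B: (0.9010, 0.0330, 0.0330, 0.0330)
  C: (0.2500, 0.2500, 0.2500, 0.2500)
C > A > B

Key insight: Entropy is maximized by uniform distributions and minimized by concentrated distributions.

- Uniform distributions have maximum entropy log₂(4) = 2.0000 bits
- The more "peaked" or concentrated a distribution, the lower its entropy

Entropies:
  H(A) = 1.9241 bits
  H(B) = 0.6227 bits
  H(C) = 2.0000 bits

Ranking: C > A > B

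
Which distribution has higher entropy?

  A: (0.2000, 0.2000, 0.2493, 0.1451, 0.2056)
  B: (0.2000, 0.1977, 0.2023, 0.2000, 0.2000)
B

Both distributions are close to uniform, making this a harder comparison.

H(A) = 2.3017 bits
H(B) = 2.3219 bits

The distribution closer to uniform has higher entropy.
Answer: B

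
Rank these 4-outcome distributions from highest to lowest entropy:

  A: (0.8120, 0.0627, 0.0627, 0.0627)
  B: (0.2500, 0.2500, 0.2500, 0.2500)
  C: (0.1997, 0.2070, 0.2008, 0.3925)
B > C > A

Key insight: Entropy is maximized by uniform distributions and minimized by concentrated distributions.

- Uniform distributions have maximum entropy log₂(4) = 2.0000 bits
- The more "peaked" or concentrated a distribution, the lower its entropy

Entropies:
  H(A) = 0.9952 bits
  H(B) = 2.0000 bits
  H(C) = 1.9292 bits

Ranking: B > C > A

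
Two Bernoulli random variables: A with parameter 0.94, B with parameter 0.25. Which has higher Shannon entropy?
B

For binary distributions, entropy is maximized at p=0.5 and decreases as p moves toward 0 or 1.

H(A) = H(0.94) = 0.3274 bits
H(B) = H(0.25) = 0.8113 bits

Distribution B (p=0.25) is closer to uniform (p=0.5), so it has higher entropy.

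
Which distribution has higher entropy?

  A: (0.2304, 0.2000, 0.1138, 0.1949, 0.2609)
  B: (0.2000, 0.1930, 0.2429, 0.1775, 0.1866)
B

Both distributions are close to uniform, making this a harder comparison.

H(A) = 2.2747 bits
H(B) = 2.3130 bits

The distribution closer to uniform has higher entropy.
Answer: B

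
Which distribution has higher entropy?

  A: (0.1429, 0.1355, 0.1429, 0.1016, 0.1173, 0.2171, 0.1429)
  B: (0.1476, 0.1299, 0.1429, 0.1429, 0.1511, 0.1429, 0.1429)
B

Both distributions are close to uniform, making this a harder comparison.

H(A) = 2.7700 bits
H(B) = 2.8060 bits

The distribution closer to uniform has higher entropy.
Answer: B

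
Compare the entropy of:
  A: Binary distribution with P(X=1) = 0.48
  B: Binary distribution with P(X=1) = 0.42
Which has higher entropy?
A

For binary distributions, entropy is maximized at p=0.5 and decreases as p moves toward 0 or 1.

H(A) = H(0.48) = 0.9988 bits
H(B) = H(0.42) = 0.9815 bits

Distribution A (p=0.48) is closer to uniform (p=0.5), so it has higher entropy.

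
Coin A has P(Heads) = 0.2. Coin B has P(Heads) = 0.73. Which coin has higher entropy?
B

For binary distributions, entropy is maximized at p=0.5 and decreases as p moves toward 0 or 1.

H(A) = H(0.2) = 0.7219 bits
H(B) = H(0.73) = 0.8415 bits

Distribution B (p=0.73) is closer to uniform (p=0.5), so it has higher entropy.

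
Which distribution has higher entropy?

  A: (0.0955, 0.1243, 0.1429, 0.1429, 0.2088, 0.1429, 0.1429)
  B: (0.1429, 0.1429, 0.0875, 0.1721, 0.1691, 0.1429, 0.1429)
B

Both distributions are close to uniform, making this a harder comparison.

H(A) = 2.7735 bits
H(B) = 2.7820 bits

The distribution closer to uniform has higher entropy.
Answer: B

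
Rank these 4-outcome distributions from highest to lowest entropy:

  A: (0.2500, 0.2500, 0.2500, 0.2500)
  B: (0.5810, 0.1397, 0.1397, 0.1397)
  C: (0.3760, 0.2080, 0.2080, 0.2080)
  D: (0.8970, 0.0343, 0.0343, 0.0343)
A > C > B > D

Key insight: Entropy is maximized by uniform distributions and minimized by concentrated distributions.

Entropies:
  H(A) = 2.0000 bits
  H(B) = 1.6451 bits
  H(C) = 1.9442 bits
  H(D) = 0.6417 bits

Ranking: A > C > B > D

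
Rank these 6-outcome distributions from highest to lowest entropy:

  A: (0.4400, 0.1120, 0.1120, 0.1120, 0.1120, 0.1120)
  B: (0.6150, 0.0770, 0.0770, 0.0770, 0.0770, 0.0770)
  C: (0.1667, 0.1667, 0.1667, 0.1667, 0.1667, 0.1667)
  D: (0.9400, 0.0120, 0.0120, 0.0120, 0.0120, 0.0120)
C > A > B > D

Key insight: Entropy is maximized by uniform distributions and minimized by concentrated distributions.

Entropies:
  H(A) = 2.2899 bits
  H(B) = 1.8554 bits
  H(C) = 2.5850 bits
  H(D) = 0.4668 bits

Ranking: C > A > B > D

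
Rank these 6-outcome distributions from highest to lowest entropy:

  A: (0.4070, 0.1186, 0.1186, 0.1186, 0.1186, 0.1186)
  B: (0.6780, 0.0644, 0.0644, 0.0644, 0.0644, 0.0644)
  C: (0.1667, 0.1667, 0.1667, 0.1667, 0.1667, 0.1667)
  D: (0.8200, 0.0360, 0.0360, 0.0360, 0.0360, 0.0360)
C > A > B > D

Key insight: Entropy is maximized by uniform distributions and minimized by concentrated distributions.

Entropies:
  H(A) = 2.3518 bits
  H(B) = 1.6542 bits
  H(C) = 2.5850 bits
  H(D) = 1.0980 bits

Ranking: C > A > B > D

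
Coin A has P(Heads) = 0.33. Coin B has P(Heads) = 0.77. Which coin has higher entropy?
A

For binary distributions, entropy is maximized at p=0.5 and decreases as p moves toward 0 or 1.

H(A) = H(0.33) = 0.9149 bits
H(B) = H(0.77) = 0.7780 bits

Distribution A (p=0.33) is closer to uniform (p=0.5), so it has higher entropy.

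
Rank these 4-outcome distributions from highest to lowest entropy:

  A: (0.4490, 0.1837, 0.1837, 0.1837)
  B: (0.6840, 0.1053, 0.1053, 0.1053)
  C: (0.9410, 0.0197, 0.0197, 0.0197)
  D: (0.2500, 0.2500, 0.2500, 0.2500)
D > A > B > C

Key insight: Entropy is maximized by uniform distributions and minimized by concentrated distributions.

Entropies:
  H(A) = 1.8658 bits
  H(B) = 1.4008 bits
  H(C) = 0.4170 bits
  H(D) = 2.0000 bits

Ranking: D > A > B > C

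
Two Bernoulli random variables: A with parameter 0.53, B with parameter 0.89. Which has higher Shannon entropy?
A

For binary distributions, entropy is maximized at p=0.5 and decreases as p moves toward 0 or 1.

H(A) = H(0.53) = 0.9974 bits
H(B) = H(0.89) = 0.4999 bits

Distribution A (p=0.53) is closer to uniform (p=0.5), so it has higher entropy.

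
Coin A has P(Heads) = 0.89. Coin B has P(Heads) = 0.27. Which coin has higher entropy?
B

For binary distributions, entropy is maximized at p=0.5 and decreases as p moves toward 0 or 1.

H(A) = H(0.89) = 0.4999 bits
H(B) = H(0.27) = 0.8415 bits

Distribution B (p=0.27) is closer to uniform (p=0.5), so it has higher entropy.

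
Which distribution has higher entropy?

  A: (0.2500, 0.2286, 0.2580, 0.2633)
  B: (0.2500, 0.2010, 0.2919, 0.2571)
A

Both distributions are close to uniform, making this a harder comparison.

H(A) = 1.9980 bits
H(B) = 1.9876 bits

The distribution closer to uniform has higher entropy.
Answer: A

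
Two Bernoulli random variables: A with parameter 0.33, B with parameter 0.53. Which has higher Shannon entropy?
B

For binary distributions, entropy is maximized at p=0.5 and decreases as p moves toward 0 or 1.

H(A) = H(0.33) = 0.9149 bits
H(B) = H(0.53) = 0.9974 bits

Distribution B (p=0.53) is closer to uniform (p=0.5), so it has higher entropy.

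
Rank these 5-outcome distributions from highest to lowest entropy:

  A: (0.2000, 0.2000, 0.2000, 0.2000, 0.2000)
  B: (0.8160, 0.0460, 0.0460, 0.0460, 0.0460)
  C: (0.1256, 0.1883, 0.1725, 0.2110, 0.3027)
A > C > B

Key insight: Entropy is maximized by uniform distributions and minimized by concentrated distributions.

- Uniform distributions have maximum entropy log₂(5) = 2.3219 bits
- The more "peaked" or concentrated a distribution, the lower its entropy

Entropies:
  H(A) = 2.3219 bits
  H(B) = 1.0567 bits
  H(C) = 2.2622 bits

Ranking: A > C > B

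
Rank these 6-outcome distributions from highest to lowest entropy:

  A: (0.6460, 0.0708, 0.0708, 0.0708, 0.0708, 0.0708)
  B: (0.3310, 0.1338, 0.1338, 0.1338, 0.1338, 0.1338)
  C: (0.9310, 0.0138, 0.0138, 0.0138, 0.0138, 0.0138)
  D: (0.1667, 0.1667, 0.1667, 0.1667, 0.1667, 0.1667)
D > B > A > C

Key insight: Entropy is maximized by uniform distributions and minimized by concentrated distributions.

Entropies:
  H(A) = 1.7596 bits
  H(B) = 2.4693 bits
  H(C) = 0.5224 bits
  H(D) = 2.5850 bits

Ranking: D > B > A > C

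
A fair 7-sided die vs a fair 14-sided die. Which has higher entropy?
14-sided die

Both are uniform distributions; for uniform over n outcomes, H = log₂(n). H(7-sided) = log₂(7) = 2.807 bits and H(14-sided) = log₂(14) = 3.807 bits. More outcomes in a uniform distribution means higher entropy.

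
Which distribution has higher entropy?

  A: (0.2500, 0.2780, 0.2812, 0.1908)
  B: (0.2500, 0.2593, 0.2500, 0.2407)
B

Both distributions are close to uniform, making this a harder comparison.

H(A) = 1.9841 bits
H(B) = 1.9995 bits

The distribution closer to uniform has higher entropy.
Answer: B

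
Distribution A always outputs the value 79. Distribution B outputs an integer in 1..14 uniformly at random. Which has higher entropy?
B

A is deterministic, so H(A) = 0. B is uniform over 14 outcomes, so H(B) = log₂(14) = 3.807 bits. Any distribution with genuine randomness has higher entropy than a deterministic one.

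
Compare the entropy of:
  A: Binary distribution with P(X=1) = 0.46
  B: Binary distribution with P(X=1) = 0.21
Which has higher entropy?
A

For binary distributions, entropy is maximized at p=0.5 and decreases as p moves toward 0 or 1.

H(A) = H(0.46) = 0.9954 bits
H(B) = H(0.21) = 0.7415 bits

Distribution A (p=0.46) is closer to uniform (p=0.5), so it has higher entropy.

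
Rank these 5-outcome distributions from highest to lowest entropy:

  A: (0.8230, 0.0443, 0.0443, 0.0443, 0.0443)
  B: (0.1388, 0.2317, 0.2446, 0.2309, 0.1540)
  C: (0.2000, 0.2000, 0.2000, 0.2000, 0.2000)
C > B > A

Key insight: Entropy is maximized by uniform distributions and minimized by concentrated distributions.

- Uniform distributions have maximum entropy log₂(5) = 2.3219 bits
- The more "peaked" or concentrated a distribution, the lower its entropy

Entropies:
  H(A) = 1.0275 bits
  H(B) = 2.2851 bits
  H(C) = 2.3219 bits

Ranking: C > B > A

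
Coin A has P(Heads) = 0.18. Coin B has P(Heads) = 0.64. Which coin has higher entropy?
B

For binary distributions, entropy is maximized at p=0.5 and decreases as p moves toward 0 or 1.

H(A) = H(0.18) = 0.6801 bits
H(B) = H(0.64) = 0.9427 bits

Distribution B (p=0.64) is closer to uniform (p=0.5), so it has higher entropy.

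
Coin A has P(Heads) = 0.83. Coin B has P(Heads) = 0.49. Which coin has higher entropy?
B

For binary distributions, entropy is maximized at p=0.5 and decreases as p moves toward 0 or 1.

H(A) = H(0.83) = 0.6577 bits
H(B) = H(0.49) = 0.9997 bits

Distribution B (p=0.49) is closer to uniform (p=0.5), so it has higher entropy.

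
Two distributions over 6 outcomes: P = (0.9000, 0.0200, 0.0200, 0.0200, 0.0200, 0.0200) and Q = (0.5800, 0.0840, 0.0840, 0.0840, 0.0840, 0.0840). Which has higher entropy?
Q

P is highly concentrated on one outcome (90%), making it nearly deterministic. Q spreads its mass more evenly (max 58%). The more spread-out distribution has higher entropy: H(P) ≈ 0.701 bits, H(Q) ≈ 1.957 bits.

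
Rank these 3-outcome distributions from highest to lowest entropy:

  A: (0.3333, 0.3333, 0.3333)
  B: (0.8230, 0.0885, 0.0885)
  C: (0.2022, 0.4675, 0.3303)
A > C > B

Key insight: Entropy is maximized by uniform distributions and minimized by concentrated distributions.

- Uniform distributions have maximum entropy log₂(3) = 1.5850 bits
- The more "peaked" or concentrated a distribution, the lower its entropy

Entropies:
  H(A) = 1.5850 bits
  H(B) = 0.8505 bits
  H(C) = 1.5070 bits

Ranking: A > C > B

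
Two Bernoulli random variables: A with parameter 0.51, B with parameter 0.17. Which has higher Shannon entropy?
A

For binary distributions, entropy is maximized at p=0.5 and decreases as p moves toward 0 or 1.

H(A) = H(0.51) = 0.9997 bits
H(B) = H(0.17) = 0.6577 bits

Distribution A (p=0.51) is closer to uniform (p=0.5), so it has higher entropy.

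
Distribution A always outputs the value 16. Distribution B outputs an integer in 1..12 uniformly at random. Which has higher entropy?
B

A is deterministic, so H(A) = 0. B is uniform over 12 outcomes, so H(B) = log₂(12) = 3.585 bits. Any distribution with genuine randomness has higher entropy than a deterministic one.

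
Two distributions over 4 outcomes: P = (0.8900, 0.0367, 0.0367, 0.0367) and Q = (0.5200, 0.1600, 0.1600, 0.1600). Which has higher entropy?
Q

P is highly concentrated on one outcome (89%), making it nearly deterministic. Q spreads its mass more evenly (max 52%). The more spread-out distribution has higher entropy: H(P) ≈ 0.674 bits, H(Q) ≈ 1.760 bits.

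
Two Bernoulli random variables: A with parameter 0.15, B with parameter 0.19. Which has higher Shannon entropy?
B

For binary distributions, entropy is maximized at p=0.5 and decreases as p moves toward 0 or 1.

H(A) = H(0.15) = 0.6098 bits
H(B) = H(0.19) = 0.7015 bits

Distribution B (p=0.19) is closer to uniform (p=0.5), so it has higher entropy.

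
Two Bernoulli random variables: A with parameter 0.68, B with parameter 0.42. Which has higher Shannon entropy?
B

For binary distributions, entropy is maximized at p=0.5 and decreases as p moves toward 0 or 1.

H(A) = H(0.68) = 0.9044 bits
H(B) = H(0.42) = 0.9815 bits

Distribution B (p=0.42) is closer to uniform (p=0.5), so it has higher entropy.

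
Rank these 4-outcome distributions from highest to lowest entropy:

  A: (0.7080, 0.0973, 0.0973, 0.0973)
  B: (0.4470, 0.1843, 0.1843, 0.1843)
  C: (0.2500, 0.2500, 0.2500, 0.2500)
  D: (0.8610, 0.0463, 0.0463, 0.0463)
C > B > A > D

Key insight: Entropy is maximized by uniform distributions and minimized by concentrated distributions.

Entropies:
  H(A) = 1.3341 bits
  H(B) = 1.8684 bits
  H(C) = 2.0000 bits
  H(D) = 0.8019 bits

Ranking: C > B > A > D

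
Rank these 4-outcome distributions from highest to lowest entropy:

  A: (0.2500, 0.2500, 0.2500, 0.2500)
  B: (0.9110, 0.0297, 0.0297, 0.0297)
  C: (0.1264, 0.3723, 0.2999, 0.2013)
A > C > B

Key insight: Entropy is maximized by uniform distributions and minimized by concentrated distributions.

- Uniform distributions have maximum entropy log₂(4) = 2.0000 bits
- The more "peaked" or concentrated a distribution, the lower its entropy

Entropies:
  H(A) = 2.0000 bits
  H(B) = 0.5742 bits
  H(C) = 1.8945 bits

Ranking: A > C > B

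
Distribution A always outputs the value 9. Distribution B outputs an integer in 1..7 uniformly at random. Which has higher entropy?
B

A is deterministic, so H(A) = 0. B is uniform over 7 outcomes, so H(B) = log₂(7) = 2.807 bits. Any distribution with genuine randomness has higher entropy than a deterministic one.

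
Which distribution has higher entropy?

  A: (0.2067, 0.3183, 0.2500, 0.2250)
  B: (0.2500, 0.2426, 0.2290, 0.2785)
B

Both distributions are close to uniform, making this a harder comparison.

H(A) = 1.9800 bits
H(B) = 1.9963 bits

The distribution closer to uniform has higher entropy.
Answer: B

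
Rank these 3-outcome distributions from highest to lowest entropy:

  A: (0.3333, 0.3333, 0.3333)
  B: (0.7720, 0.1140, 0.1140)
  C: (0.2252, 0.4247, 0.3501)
A > C > B

Key insight: Entropy is maximized by uniform distributions and minimized by concentrated distributions.

- Uniform distributions have maximum entropy log₂(3) = 1.5850 bits
- The more "peaked" or concentrated a distribution, the lower its entropy

Entropies:
  H(A) = 1.5850 bits
  H(B) = 1.0025 bits
  H(C) = 1.5392 bits

Ranking: A > C > B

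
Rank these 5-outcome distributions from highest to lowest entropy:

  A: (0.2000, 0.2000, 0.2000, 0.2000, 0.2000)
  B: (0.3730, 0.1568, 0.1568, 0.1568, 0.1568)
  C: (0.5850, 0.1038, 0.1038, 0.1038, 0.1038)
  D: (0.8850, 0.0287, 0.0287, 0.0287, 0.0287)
A > B > C > D

Key insight: Entropy is maximized by uniform distributions and minimized by concentrated distributions.

Entropies:
  H(A) = 2.3219 bits
  H(B) = 2.2069 bits
  H(C) = 1.8091 bits
  H(D) = 0.7448 bits

Ranking: A > B > C > D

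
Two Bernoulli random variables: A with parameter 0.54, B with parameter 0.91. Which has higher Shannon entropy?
A

For binary distributions, entropy is maximized at p=0.5 and decreases as p moves toward 0 or 1.

H(A) = H(0.54) = 0.9954 bits
H(B) = H(0.91) = 0.4365 bits

Distribution A (p=0.54) is closer to uniform (p=0.5), so it has higher entropy.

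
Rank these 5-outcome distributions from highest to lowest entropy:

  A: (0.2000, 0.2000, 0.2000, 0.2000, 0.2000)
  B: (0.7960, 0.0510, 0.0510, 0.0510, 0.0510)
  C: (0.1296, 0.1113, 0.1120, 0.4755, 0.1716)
A > C > B

Key insight: Entropy is maximized by uniform distributions and minimized by concentrated distributions.

- Uniform distributions have maximum entropy log₂(5) = 2.3219 bits
- The more "peaked" or concentrated a distribution, the lower its entropy

Entropies:
  H(A) = 2.3219 bits
  H(B) = 1.1379 bits
  H(C) = 2.0347 bits

Ranking: A > C > B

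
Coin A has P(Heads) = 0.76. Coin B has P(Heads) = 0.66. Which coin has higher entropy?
B

For binary distributions, entropy is maximized at p=0.5 and decreases as p moves toward 0 or 1.

H(A) = H(0.76) = 0.7950 bits
H(B) = H(0.66) = 0.9248 bits

Distribution B (p=0.66) is closer to uniform (p=0.5), so it has higher entropy.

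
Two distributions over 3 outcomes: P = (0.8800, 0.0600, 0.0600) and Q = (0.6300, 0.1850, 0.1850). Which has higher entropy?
Q

P is highly concentrated on one outcome (88%), making it nearly deterministic. Q spreads its mass more evenly (max 63%). The more spread-out distribution has higher entropy: H(P) ≈ 0.649 bits, H(Q) ≈ 1.321 bits.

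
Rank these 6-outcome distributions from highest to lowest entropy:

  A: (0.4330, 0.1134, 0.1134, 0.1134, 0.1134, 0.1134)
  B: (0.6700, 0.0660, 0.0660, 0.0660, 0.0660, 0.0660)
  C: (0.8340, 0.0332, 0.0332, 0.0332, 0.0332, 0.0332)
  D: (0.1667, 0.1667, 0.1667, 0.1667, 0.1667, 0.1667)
D > A > B > C

Key insight: Entropy is maximized by uniform distributions and minimized by concentrated distributions.

Entropies:
  H(A) = 2.3035 bits
  H(B) = 1.6812 bits
  H(C) = 1.0339 bits
  H(D) = 2.5850 bits

Ranking: D > A > B > C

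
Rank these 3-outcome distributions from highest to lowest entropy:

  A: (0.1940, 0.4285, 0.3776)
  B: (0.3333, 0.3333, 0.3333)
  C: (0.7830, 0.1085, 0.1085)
B > A > C

Key insight: Entropy is maximized by uniform distributions and minimized by concentrated distributions.

- Uniform distributions have maximum entropy log₂(3) = 1.5850 bits
- The more "peaked" or concentrated a distribution, the lower its entropy

Entropies:
  H(A) = 1.5134 bits
  H(B) = 1.5850 bits
  H(C) = 0.9717 bits

Ranking: B > A > C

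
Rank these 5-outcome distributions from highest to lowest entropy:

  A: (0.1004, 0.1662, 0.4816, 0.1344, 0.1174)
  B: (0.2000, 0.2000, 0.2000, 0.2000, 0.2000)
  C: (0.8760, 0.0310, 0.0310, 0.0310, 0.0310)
B > A > C

Key insight: Entropy is maximized by uniform distributions and minimized by concentrated distributions.

- Uniform distributions have maximum entropy log₂(5) = 2.3219 bits
- The more "peaked" or concentrated a distribution, the lower its entropy

Entropies:
  H(A) = 2.0228 bits
  H(B) = 2.3219 bits
  H(C) = 0.7888 bits

Ranking: B > A > C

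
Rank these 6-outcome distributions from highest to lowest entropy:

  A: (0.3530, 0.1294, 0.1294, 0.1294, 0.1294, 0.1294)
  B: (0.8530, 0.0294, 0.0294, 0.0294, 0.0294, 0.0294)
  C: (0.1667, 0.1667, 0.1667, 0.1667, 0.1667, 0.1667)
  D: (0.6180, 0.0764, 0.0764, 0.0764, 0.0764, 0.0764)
C > A > D > B

Key insight: Entropy is maximized by uniform distributions and minimized by concentrated distributions.

Entropies:
  H(A) = 2.4390 bits
  H(B) = 0.9436 bits
  H(C) = 2.5850 bits
  H(D) = 1.8464 bits

Ranking: C > A > D > B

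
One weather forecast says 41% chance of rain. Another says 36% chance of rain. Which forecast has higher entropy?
41% forecast

Treat each forecast as a Bernoulli distribution. Binary entropy is maximized at p=0.5 and falls off symmetrically toward 0 or 1. The 41% forecast is closer to 50%, so it is more uncertain. H(41%) ≈ 0.977 bits, H(36%) ≈ 0.943 bits.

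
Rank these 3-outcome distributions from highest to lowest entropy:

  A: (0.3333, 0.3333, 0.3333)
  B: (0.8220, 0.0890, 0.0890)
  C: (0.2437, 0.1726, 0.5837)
A > C > B

Key insight: Entropy is maximized by uniform distributions and minimized by concentrated distributions.

- Uniform distributions have maximum entropy log₂(3) = 1.5850 bits
- The more "peaked" or concentrated a distribution, the lower its entropy

Entropies:
  H(A) = 1.5850 bits
  H(B) = 0.8537 bits
  H(C) = 1.3872 bits

Ranking: A > C > B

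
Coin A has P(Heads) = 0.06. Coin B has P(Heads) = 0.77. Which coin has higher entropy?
B

For binary distributions, entropy is maximized at p=0.5 and decreases as p moves toward 0 or 1.

H(A) = H(0.06) = 0.3274 bits
H(B) = H(0.77) = 0.7780 bits

Distribution B (p=0.77) is closer to uniform (p=0.5), so it has higher entropy.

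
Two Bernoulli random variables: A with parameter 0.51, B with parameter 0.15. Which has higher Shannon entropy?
A

For binary distributions, entropy is maximized at p=0.5 and decreases as p moves toward 0 or 1.

H(A) = H(0.51) = 0.9997 bits
H(B) = H(0.15) = 0.6098 bits

Distribution A (p=0.51) is closer to uniform (p=0.5), so it has higher entropy.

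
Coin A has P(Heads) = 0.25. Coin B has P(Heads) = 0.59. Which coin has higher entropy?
B

For binary distributions, entropy is maximized at p=0.5 and decreases as p moves toward 0 or 1.

H(A) = H(0.25) = 0.8113 bits
H(B) = H(0.59) = 0.9765 bits

Distribution B (p=0.59) is closer to uniform (p=0.5), so it has higher entropy.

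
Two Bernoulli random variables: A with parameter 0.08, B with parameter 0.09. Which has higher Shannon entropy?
B

For binary distributions, entropy is maximized at p=0.5 and decreases as p moves toward 0 or 1.

H(A) = H(0.08) = 0.4022 bits
H(B) = H(0.09) = 0.4365 bits

Distribution B (p=0.09) is closer to uniform (p=0.5), so it has higher entropy.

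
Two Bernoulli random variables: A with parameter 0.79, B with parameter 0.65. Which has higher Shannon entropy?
B

For binary distributions, entropy is maximized at p=0.5 and decreases as p moves toward 0 or 1.

H(A) = H(0.79) = 0.7415 bits
H(B) = H(0.65) = 0.9341 bits

Distribution B (p=0.65) is closer to uniform (p=0.5), so it has higher entropy.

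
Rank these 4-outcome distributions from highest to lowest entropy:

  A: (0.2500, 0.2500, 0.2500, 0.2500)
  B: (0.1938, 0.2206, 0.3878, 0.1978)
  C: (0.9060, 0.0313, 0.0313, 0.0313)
A > B > C

Key insight: Entropy is maximized by uniform distributions and minimized by concentrated distributions.

- Uniform distributions have maximum entropy log₂(4) = 2.0000 bits
- The more "peaked" or concentrated a distribution, the lower its entropy

Entropies:
  H(A) = 2.0000 bits
  H(B) = 1.9322 bits
  H(C) = 0.5987 bits

Ranking: A > B > C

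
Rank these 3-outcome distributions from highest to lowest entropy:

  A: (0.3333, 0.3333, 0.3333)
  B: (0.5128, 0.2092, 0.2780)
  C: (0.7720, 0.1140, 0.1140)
A > B > C

Key insight: Entropy is maximized by uniform distributions and minimized by concentrated distributions.

- Uniform distributions have maximum entropy log₂(3) = 1.5850 bits
- The more "peaked" or concentrated a distribution, the lower its entropy

Entropies:
  H(A) = 1.5850 bits
  H(B) = 1.4797 bits
  H(C) = 1.0025 bits

Ranking: A > B > C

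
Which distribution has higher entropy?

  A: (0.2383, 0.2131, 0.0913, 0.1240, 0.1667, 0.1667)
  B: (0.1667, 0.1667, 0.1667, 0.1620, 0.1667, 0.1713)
B

Both distributions are close to uniform, making this a harder comparison.

H(A) = 2.5187 bits
H(B) = 2.5848 bits

The distribution closer to uniform has higher entropy.
Answer: B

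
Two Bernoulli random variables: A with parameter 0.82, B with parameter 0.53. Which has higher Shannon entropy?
B

For binary distributions, entropy is maximized at p=0.5 and decreases as p moves toward 0 or 1.

H(A) = H(0.82) = 0.6801 bits
H(B) = H(0.53) = 0.9974 bits

Distribution B (p=0.53) is closer to uniform (p=0.5), so it has higher entropy.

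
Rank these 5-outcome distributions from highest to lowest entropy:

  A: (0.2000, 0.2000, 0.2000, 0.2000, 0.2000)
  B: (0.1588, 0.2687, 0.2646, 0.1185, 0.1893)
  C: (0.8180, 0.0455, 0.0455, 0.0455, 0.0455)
A > B > C

Key insight: Entropy is maximized by uniform distributions and minimized by concentrated distributions.

- Uniform distributions have maximum entropy log₂(5) = 2.3219 bits
- The more "peaked" or concentrated a distribution, the lower its entropy

Entropies:
  H(A) = 2.3219 bits
  H(B) = 2.2578 bits
  H(C) = 1.0484 bits

Ranking: A > B > C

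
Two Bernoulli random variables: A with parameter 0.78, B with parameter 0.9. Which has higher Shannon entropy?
A

For binary distributions, entropy is maximized at p=0.5 and decreases as p moves toward 0 or 1.

H(A) = H(0.78) = 0.7602 bits
H(B) = H(0.9) = 0.4690 bits

Distribution A (p=0.78) is closer to uniform (p=0.5), so it has higher entropy.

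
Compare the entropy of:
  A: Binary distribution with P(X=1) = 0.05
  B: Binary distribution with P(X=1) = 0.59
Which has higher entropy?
B

For binary distributions, entropy is maximized at p=0.5 and decreases as p moves toward 0 or 1.

H(A) = H(0.05) = 0.2864 bits
H(B) = H(0.59) = 0.9765 bits

Distribution B (p=0.59) is closer to uniform (p=0.5), so it has higher entropy.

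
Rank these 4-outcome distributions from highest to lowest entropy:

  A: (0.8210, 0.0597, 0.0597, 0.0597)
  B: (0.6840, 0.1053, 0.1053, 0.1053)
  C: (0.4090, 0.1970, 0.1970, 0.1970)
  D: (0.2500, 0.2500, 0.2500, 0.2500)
D > C > B > A

Key insight: Entropy is maximized by uniform distributions and minimized by concentrated distributions.

Entropies:
  H(A) = 0.9616 bits
  H(B) = 1.4008 bits
  H(C) = 1.9127 bits
  H(D) = 2.0000 bits

Ranking: D > C > B > A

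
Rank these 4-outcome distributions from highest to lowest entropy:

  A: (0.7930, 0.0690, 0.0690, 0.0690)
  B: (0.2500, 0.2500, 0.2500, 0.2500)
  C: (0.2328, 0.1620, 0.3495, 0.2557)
B > C > A

Key insight: Entropy is maximized by uniform distributions and minimized by concentrated distributions.

- Uniform distributions have maximum entropy log₂(4) = 2.0000 bits
- The more "peaked" or concentrated a distribution, the lower its entropy

Entropies:
  H(A) = 1.0638 bits
  H(B) = 2.0000 bits
  H(C) = 1.9481 bits

Ranking: B > C > A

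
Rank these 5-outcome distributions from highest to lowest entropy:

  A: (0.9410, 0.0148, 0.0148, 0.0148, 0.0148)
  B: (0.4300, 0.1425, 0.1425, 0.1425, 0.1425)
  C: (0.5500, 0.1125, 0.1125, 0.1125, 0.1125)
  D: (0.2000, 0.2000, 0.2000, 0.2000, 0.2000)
D > B > C > A

Key insight: Entropy is maximized by uniform distributions and minimized by concentrated distributions.

Entropies:
  H(A) = 0.4415 bits
  H(B) = 2.1258 bits
  H(C) = 1.8928 bits
  H(D) = 2.3219 bits

Ranking: D > B > C > A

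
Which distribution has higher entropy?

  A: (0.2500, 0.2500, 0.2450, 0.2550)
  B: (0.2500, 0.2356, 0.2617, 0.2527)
A

Both distributions are close to uniform, making this a harder comparison.

H(A) = 1.9999 bits
H(B) = 1.9990 bits

The distribution closer to uniform has higher entropy.
Answer: A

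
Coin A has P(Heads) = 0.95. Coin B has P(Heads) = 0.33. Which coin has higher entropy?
B

For binary distributions, entropy is maximized at p=0.5 and decreases as p moves toward 0 or 1.

H(A) = H(0.95) = 0.2864 bits
H(B) = H(0.33) = 0.9149 bits

Distribution B (p=0.33) is closer to uniform (p=0.5), so it has higher entropy.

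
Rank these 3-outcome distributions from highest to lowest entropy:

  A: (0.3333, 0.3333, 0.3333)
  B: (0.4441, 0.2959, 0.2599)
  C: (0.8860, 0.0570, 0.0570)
A > B > C

Key insight: Entropy is maximized by uniform distributions and minimized by concentrated distributions.

- Uniform distributions have maximum entropy log₂(3) = 1.5850 bits
- The more "peaked" or concentrated a distribution, the lower its entropy

Entropies:
  H(A) = 1.5850 bits
  H(B) = 1.5452 bits
  H(C) = 0.6259 bits

Ranking: A > B > C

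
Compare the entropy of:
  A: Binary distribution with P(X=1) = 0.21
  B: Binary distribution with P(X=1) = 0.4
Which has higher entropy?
B

For binary distributions, entropy is maximized at p=0.5 and decreases as p moves toward 0 or 1.

H(A) = H(0.21) = 0.7415 bits
H(B) = H(0.4) = 0.9710 bits

Distribution B (p=0.4) is closer to uniform (p=0.5), so it has higher entropy.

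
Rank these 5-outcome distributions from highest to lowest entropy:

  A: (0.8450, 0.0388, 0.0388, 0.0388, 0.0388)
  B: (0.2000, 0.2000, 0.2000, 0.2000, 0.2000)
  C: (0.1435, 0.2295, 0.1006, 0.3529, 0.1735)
B > C > A

Key insight: Entropy is maximized by uniform distributions and minimized by concentrated distributions.

- Uniform distributions have maximum entropy log₂(5) = 2.3219 bits
- The more "peaked" or concentrated a distribution, the lower its entropy

Entropies:
  H(A) = 0.9322 bits
  H(B) = 2.3219 bits
  H(C) = 2.1912 bits

Ranking: B > C > A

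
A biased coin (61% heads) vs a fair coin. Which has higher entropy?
Fair coin

The fair coin is uniform (p=0.5), maximizing binary entropy at 1 bit. The biased coin has H(0.61) ≈ 0.965 bits — its outcome is more predictable, so its entropy is lower.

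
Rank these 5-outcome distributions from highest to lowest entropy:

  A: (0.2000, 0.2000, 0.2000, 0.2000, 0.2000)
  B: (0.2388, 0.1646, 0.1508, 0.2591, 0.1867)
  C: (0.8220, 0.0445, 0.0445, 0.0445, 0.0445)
A > B > C

Key insight: Entropy is maximized by uniform distributions and minimized by concentrated distributions.

- Uniform distributions have maximum entropy log₂(5) = 2.3219 bits
- The more "peaked" or concentrated a distribution, the lower its entropy

Entropies:
  H(A) = 2.3219 bits
  H(B) = 2.2903 bits
  H(C) = 1.0317 bits

Ranking: A > B > C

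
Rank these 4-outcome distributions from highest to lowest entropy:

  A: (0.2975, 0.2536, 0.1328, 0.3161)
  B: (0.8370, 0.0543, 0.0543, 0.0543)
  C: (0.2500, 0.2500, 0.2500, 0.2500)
C > A > B

Key insight: Entropy is maximized by uniform distributions and minimized by concentrated distributions.

- Uniform distributions have maximum entropy log₂(4) = 2.0000 bits
- The more "peaked" or concentrated a distribution, the lower its entropy

Entropies:
  H(A) = 1.9344 bits
  H(B) = 0.8998 bits
  H(C) = 2.0000 bits

Ranking: C > A > B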